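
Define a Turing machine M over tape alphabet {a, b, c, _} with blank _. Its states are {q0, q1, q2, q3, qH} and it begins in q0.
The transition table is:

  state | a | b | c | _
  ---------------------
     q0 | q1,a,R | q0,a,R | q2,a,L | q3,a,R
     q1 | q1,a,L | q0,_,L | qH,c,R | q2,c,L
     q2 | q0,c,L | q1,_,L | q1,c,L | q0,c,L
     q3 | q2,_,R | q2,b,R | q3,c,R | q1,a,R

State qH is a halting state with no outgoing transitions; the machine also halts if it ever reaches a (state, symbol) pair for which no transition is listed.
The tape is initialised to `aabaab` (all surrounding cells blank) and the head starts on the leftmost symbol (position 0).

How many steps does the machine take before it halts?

32

q0 | ______[a]abaab   read a → write a, move R, go to q1
q1 | ______a[a]baab   read a → write a, move L, go to q1
q1 | ______[a]abaab   read a → write a, move L, go to q1
q1 | _____[_]aabaab   read _ → write c, move L, go to q2
q2 | ____[_]caabaab   read _ → write c, move L, go to q0
q0 | ___[_]ccaabaab   read _ → write a, move R, go to q3
q3 | ___a[c]caabaab   read c → write c, move R, go to q3
q3 | ___ac[c]aabaab   read c → write c, move R, go to q3
q3 | ___acc[a]abaab   read a → write _, move R, go to q2
q2 | ___acc_[a]baab   read a → write c, move L, go to q0
q0 | ___acc[_]cbaab   read _ → write a, move R, go to q3
q3 | ___acca[c]baab   read c → write c, move R, go to q3
q3 | ___accac[b]aab   read b → write b, move R, go to q2
q2 | ___accacb[a]ab   read a → write c, move L, go to q0
q0 | ___accac[b]cab   read b → write a, move R, go to q0
q0 | ___accaca[c]ab   read c → write a, move L, go to q2
q2 | ___accac[a]aab   read a → write c, move L, go to q0
q0 | ___acca[c]caab   read c → write a, move L, go to q2
q2 | ___acc[a]acaab   read a → write c, move L, go to q0
q0 | ___ac[c]cacaab   read c → write a, move L, go to q2
q2 | ___a[c]acacaab   read c → write c, move L, go to q1
q1 | ___[a]cacacaab   read a → write a, move L, go to q1
q1 | __[_]acacacaab   read _ → write c, move L, go to q2
q2 | _[_]cacacacaab   read _ → write c, move L, go to q0
q0 | [_]ccacacacaab   read _ → write a, move R, go to q3
q3 | a[c]cacacacaab   read c → write c, move R, go to q3
q3 | ac[c]acacacaab   read c → write c, move R, go to q3
q3 | acc[a]cacacaab   read a → write _, move R, go to q2
q2 | acc_[c]acacaab   read c → write c, move L, go to q1
q1 | acc[_]cacacaab   read _ → write c, move L, go to q2
q2 | ac[c]ccacacaab   read c → write c, move L, go to q1
q1 | a[c]cccacacaab   read c → write c, move R, go to qH
qH | ac[c]ccacacaab
M halts after 32 transitions.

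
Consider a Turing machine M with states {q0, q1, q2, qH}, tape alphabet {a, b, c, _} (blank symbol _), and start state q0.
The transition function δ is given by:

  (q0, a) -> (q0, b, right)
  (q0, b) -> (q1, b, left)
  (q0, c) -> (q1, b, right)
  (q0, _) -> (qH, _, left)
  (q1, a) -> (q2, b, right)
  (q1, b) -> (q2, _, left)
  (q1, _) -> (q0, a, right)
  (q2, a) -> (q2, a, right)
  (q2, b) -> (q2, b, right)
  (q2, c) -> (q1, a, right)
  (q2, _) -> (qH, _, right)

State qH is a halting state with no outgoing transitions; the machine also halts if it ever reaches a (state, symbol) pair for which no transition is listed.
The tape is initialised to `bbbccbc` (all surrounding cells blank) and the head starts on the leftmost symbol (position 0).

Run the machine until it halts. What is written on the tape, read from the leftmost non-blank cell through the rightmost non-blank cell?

state=q0 head=0 tape=_[b]bbccbc   (q0,b)→(q1,b,left)
state=q1 head=-1 tape=[_]bbbccbc   (q1,_)→(q0,a,right)
state=q0 head=0 tape=a[b]bbccbc   (q0,b)→(q1,b,left)
state=q1 head=-1 tape=[a]bbbccbc   (q1,a)→(q2,b,right)
state=q2 head=0 tape=b[b]bbccbc   (q2,b)→(q2,b,right)
state=q2 head=1 tape=bb[b]bccbc   (q2,b)→(q2,b,right)
state=q2 head=2 tape=bbb[b]ccbc   (q2,b)→(q2,b,right)
state=q2 head=3 tape=bbbb[c]cbc   (q2,c)→(q1,a,right)
state=q1 head=4 tape=bbbba[c]bc
The non-blank tape span at halt is bbbbacbc.

bbbbacbc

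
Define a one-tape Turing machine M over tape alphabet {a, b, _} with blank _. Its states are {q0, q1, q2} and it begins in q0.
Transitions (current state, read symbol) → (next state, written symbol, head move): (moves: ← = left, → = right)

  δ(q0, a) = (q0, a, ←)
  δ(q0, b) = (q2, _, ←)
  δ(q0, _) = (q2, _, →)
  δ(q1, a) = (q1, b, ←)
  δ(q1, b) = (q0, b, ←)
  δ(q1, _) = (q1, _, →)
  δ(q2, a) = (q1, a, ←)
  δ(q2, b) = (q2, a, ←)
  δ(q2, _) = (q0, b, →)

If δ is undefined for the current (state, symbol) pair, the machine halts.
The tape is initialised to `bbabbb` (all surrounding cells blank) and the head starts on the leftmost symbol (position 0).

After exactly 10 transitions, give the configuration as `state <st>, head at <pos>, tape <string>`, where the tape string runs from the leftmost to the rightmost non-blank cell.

state q0, head at -2, tape ba_aabbb

state=q0 head=0 tape=__[b]babbb   (q0,b)→(q2,_,←)
state=q2 head=-1 tape=_[_]_babbb   (q2,_)→(q0,b,→)
state=q0 head=0 tape=_b[_]babbb   (q0,_)→(q2,_,→)
state=q2 head=1 tape=_b_[b]abbb   (q2,b)→(q2,a,←)
state=q2 head=0 tape=_b[_]aabbb   (q2,_)→(q0,b,→)
state=q0 head=1 tape=_bb[a]abbb   (q0,a)→(q0,a,←)
state=q0 head=0 tape=_b[b]aabbb   (q0,b)→(q2,_,←)
state=q2 head=-1 tape=_[b]_aabbb   (q2,b)→(q2,a,←)
state=q2 head=-2 tape=[_]a_aabbb   (q2,_)→(q0,b,→)
state=q0 head=-1 tape=b[a]_aabbb   (q0,a)→(q0,a,←)
state=q0 head=-2 tape=[b]a_aabbb
After 10 steps: state q0, head at -2, tape ba_aabbb.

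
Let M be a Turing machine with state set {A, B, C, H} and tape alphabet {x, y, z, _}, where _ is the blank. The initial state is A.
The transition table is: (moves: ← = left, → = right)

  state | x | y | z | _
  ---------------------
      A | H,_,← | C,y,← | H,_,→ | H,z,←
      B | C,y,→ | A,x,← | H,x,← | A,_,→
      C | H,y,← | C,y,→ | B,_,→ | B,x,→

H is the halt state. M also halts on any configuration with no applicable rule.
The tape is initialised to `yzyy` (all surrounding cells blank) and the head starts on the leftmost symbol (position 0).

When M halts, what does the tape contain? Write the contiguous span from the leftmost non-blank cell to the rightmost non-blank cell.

A | __[y]zyy   read y → write y, move ←, go to C
C | _[_]yzyy   read _ → write x, move →, go to B
B | _x[y]zyy   read y → write x, move ←, go to A
A | _[x]xzyy   read x → write _, move ←, go to H
H | [_]_xzyy
The non-blank tape span at halt is xzyy.

xzyy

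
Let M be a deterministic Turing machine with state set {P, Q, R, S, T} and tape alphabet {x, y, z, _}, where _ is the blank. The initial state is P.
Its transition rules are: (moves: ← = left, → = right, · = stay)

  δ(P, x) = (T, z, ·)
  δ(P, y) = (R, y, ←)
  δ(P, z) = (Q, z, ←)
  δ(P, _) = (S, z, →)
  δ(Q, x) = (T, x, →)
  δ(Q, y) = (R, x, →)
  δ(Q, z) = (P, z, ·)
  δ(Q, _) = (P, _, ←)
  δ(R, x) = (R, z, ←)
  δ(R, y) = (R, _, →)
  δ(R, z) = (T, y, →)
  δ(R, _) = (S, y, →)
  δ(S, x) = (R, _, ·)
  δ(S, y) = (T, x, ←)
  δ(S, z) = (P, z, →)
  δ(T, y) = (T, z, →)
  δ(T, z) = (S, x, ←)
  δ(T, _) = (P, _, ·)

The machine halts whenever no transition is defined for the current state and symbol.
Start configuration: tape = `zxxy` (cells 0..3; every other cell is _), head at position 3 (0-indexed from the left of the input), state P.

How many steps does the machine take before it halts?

18

state=P head=3 tape=_zxx[y]__   (P,y)→(R,y,←)
state=R head=2 tape=_zx[x]y__   (R,x)→(R,z,←)
state=R head=1 tape=_z[x]zy__   (R,x)→(R,z,←)
state=R head=0 tape=_[z]zzy__   (R,z)→(T,y,→)
state=T head=1 tape=_y[z]zy__   (T,z)→(S,x,←)
state=S head=0 tape=_[y]xzy__   (S,y)→(T,x,←)
state=T head=-1 tape=[_]xxzy__   (T,_)→(P,_,·)
state=P head=-1 tape=[_]xxzy__   (P,_)→(S,z,→)
state=S head=0 tape=z[x]xzy__   (S,x)→(R,_,·)
state=R head=0 tape=z[_]xzy__   (R,_)→(S,y,→)
state=S head=1 tape=zy[x]zy__   (S,x)→(R,_,·)
state=R head=1 tape=zy[_]zy__   (R,_)→(S,y,→)
state=S head=2 tape=zyy[z]y__   (S,z)→(P,z,→)
state=P head=3 tape=zyyz[y]__   (P,y)→(R,y,←)
state=R head=2 tape=zyy[z]y__   (R,z)→(T,y,→)
state=T head=3 tape=zyyy[y]__   (T,y)→(T,z,→)
state=T head=4 tape=zyyyz[_]_   (T,_)→(P,_,·)
state=P head=4 tape=zyyyz[_]_   (P,_)→(S,z,→)
state=S head=5 tape=zyyyzz[_]
M halts after 18 transitions.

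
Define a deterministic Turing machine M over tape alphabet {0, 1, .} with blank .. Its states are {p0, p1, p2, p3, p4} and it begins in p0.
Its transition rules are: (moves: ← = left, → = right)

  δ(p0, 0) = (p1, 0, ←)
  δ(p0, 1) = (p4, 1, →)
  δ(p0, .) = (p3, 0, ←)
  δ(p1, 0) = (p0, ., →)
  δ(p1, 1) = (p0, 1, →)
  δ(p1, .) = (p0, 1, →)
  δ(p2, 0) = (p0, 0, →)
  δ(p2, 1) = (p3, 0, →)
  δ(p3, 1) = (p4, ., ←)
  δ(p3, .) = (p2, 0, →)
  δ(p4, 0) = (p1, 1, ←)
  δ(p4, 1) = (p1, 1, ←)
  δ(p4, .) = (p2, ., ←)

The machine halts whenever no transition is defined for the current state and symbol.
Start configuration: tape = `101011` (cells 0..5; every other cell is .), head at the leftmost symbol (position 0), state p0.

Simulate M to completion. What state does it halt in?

p0 | [1]01011..   read 1 → write 1, move →, go to p4
p4 | 1[0]1011..   read 0 → write 1, move ←, go to p1
p1 | [1]11011..   read 1 → write 1, move →, go to p0
p0 | 1[1]1011..   read 1 → write 1, move →, go to p4
p4 | 11[1]011..   read 1 → write 1, move ←, go to p1
p1 | 1[1]1011..   read 1 → write 1, move →, go to p0
p0 | 11[1]011..   read 1 → write 1, move →, go to p4
p4 | 111[0]11..   read 0 → write 1, move ←, go to p1
p1 | 11[1]111..   read 1 → write 1, move →, go to p0
p0 | 111[1]11..   read 1 → write 1, move →, go to p4
p4 | 1111[1]1..   read 1 → write 1, move ←, go to p1
p1 | 111[1]11..   read 1 → write 1, move →, go to p0
p0 | 1111[1]1..   read 1 → write 1, move →, go to p4
p4 | 11111[1]..   read 1 → write 1, move ←, go to p1
p1 | 1111[1]1..   read 1 → write 1, move →, go to p0
p0 | 11111[1]..   read 1 → write 1, move →, go to p4
p4 | 111111[.].   read . → write ., move ←, go to p2
p2 | 11111[1]..   read 1 → write 0, move →, go to p3
p3 | 111110[.].   read . → write 0, move →, go to p2
p2 | 1111100[.]
No transition is defined for (p2, .); M halts in state p2.

p2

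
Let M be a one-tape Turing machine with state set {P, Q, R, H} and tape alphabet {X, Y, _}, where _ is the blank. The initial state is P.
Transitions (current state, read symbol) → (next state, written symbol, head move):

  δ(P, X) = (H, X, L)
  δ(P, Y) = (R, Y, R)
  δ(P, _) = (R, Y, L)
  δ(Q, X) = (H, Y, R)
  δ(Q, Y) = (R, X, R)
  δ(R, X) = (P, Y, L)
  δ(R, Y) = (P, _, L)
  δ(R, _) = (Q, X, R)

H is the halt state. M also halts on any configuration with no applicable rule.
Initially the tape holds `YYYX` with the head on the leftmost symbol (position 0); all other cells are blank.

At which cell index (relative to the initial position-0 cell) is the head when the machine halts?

1

P | [Y]YYX   read Y → write Y, move R, go to R
R | Y[Y]YX   read Y → write _, move L, go to P
P | [Y]_YX   read Y → write Y, move R, go to R
R | Y[_]YX   read _ → write X, move R, go to Q
Q | YX[Y]X   read Y → write X, move R, go to R
R | YXX[X]   read X → write Y, move L, go to P
P | YX[X]Y   read X → write X, move L, go to H
H | Y[X]XY
At halt the head is at cell 1.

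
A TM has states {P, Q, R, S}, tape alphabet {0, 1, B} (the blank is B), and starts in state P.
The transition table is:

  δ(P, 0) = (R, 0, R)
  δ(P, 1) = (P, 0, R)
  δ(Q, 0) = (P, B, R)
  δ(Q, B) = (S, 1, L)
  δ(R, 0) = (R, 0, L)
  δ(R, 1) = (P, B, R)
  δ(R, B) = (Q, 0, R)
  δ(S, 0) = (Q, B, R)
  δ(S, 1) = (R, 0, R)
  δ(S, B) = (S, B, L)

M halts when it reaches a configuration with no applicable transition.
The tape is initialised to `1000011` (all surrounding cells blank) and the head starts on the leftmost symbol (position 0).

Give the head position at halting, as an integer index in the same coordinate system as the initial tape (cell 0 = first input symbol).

state=P head=0 tape=B[1]000011B   (P,1)→(P,0,R)
state=P head=1 tape=B0[0]00011B   (P,0)→(R,0,R)
state=R head=2 tape=B00[0]0011B   (R,0)→(R,0,L)
state=R head=1 tape=B0[0]00011B   (R,0)→(R,0,L)
state=R head=0 tape=B[0]000011B   (R,0)→(R,0,L)
state=R head=-1 tape=[B]0000011B   (R,B)→(Q,0,R)
state=Q head=0 tape=0[0]000011B   (Q,0)→(P,B,R)
state=P head=1 tape=0B[0]00011B   (P,0)→(R,0,R)
state=R head=2 tape=0B0[0]0011B   (R,0)→(R,0,L)
state=R head=1 tape=0B[0]00011B   (R,0)→(R,0,L)
state=R head=0 tape=0[B]000011B   (R,B)→(Q,0,R)
state=Q head=1 tape=00[0]00011B   (Q,0)→(P,B,R)
state=P head=2 tape=00B[0]0011B   (P,0)→(R,0,R)
state=R head=3 tape=00B0[0]011B   (R,0)→(R,0,L)
state=R head=2 tape=00B[0]0011B   (R,0)→(R,0,L)
state=R head=1 tape=00[B]00011B   (R,B)→(Q,0,R)
state=Q head=2 tape=000[0]0011B   (Q,0)→(P,B,R)
state=P head=3 tape=000B[0]011B   (P,0)→(R,0,R)
state=R head=4 tape=000B0[0]11B   (R,0)→(R,0,L)
state=R head=3 tape=000B[0]011B   (R,0)→(R,0,L)
state=R head=2 tape=000[B]0011B   (R,B)→(Q,0,R)
state=Q head=3 tape=0000[0]011B   (Q,0)→(P,B,R)
state=P head=4 tape=0000B[0]11B   (P,0)→(R,0,R)
state=R head=5 tape=0000B0[1]1B   (R,1)→(P,B,R)
state=P head=6 tape=0000B0B[1]B   (P,1)→(P,0,R)
state=P head=7 tape=0000B0B0[B]
At halt the head is at cell 7.

7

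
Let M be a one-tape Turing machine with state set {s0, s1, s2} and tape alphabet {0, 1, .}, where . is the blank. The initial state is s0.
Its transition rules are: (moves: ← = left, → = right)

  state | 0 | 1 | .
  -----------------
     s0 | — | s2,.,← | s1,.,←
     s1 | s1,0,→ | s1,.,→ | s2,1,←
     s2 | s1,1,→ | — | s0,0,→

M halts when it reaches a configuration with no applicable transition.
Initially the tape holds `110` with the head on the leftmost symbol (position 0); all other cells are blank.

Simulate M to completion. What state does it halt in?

s2

state=s0 head=0 tape=.[1]10..   (s0,1)→(s2,.,←)
state=s2 head=-1 tape=[.].10..   (s2,.)→(s0,0,→)
state=s0 head=0 tape=0[.]10..   (s0,.)→(s1,.,←)
state=s1 head=-1 tape=[0].10..   (s1,0)→(s1,0,→)
state=s1 head=0 tape=0[.]10..   (s1,.)→(s2,1,←)
state=s2 head=-1 tape=[0]110..   (s2,0)→(s1,1,→)
state=s1 head=0 tape=1[1]10..   (s1,1)→(s1,.,→)
state=s1 head=1 tape=1.[1]0..   (s1,1)→(s1,.,→)
state=s1 head=2 tape=1..[0]..   (s1,0)→(s1,0,→)
state=s1 head=3 tape=1..0[.].   (s1,.)→(s2,1,←)
state=s2 head=2 tape=1..[0]1.   (s2,0)→(s1,1,→)
state=s1 head=3 tape=1..1[1].   (s1,1)→(s1,.,→)
state=s1 head=4 tape=1..1.[.]   (s1,.)→(s2,1,←)
state=s2 head=3 tape=1..1[.]1   (s2,.)→(s0,0,→)
state=s0 head=4 tape=1..10[1]   (s0,1)→(s2,.,←)
state=s2 head=3 tape=1..1[0].   (s2,0)→(s1,1,→)
state=s1 head=4 tape=1..11[.]   (s1,.)→(s2,1,←)
state=s2 head=3 tape=1..1[1]1
No transition is defined for (s2, 1); M halts in state s2.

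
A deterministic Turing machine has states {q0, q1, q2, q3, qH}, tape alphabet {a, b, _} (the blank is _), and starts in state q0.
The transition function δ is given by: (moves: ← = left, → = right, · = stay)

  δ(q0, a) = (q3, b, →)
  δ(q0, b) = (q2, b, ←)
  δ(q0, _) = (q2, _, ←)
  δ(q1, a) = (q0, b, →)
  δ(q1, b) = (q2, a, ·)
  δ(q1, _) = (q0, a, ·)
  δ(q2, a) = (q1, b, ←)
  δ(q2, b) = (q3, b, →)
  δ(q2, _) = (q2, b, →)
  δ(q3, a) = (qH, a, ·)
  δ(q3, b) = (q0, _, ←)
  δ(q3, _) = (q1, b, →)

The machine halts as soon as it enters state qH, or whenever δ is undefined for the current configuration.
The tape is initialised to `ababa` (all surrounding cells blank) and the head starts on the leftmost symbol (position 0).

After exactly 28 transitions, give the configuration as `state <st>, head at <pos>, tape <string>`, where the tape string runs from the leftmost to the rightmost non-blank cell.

q0 | __[a]baba   read a → write b, move →, go to q3
q3 | __b[b]aba   read b → write _, move ←, go to q0
q0 | __[b]_aba   read b → write b, move ←, go to q2
q2 | _[_]b_aba   read _ → write b, move →, go to q2
q2 | _b[b]_aba   read b → write b, move →, go to q3
q3 | _bb[_]aba   read _ → write b, move →, go to q1
q1 | _bbb[a]ba   read a → write b, move →, go to q0
q0 | _bbbb[b]a   read b → write b, move ←, go to q2
q2 | _bbb[b]ba   read b → write b, move →, go to q3
q3 | _bbbb[b]a   read b → write _, move ←, go to q0
q0 | _bbb[b]_a   read b → write b, move ←, go to q2
q2 | _bb[b]b_a   read b → write b, move →, go to q3
q3 | _bbb[b]_a   read b → write _, move ←, go to q0
q0 | _bb[b]__a   read b → write b, move ←, go to q2
q2 | _b[b]b__a   read b → write b, move →, go to q3
q3 | _bb[b]__a   read b → write _, move ←, go to q0
q0 | _b[b]___a   read b → write b, move ←, go to q2
q2 | _[b]b___a   read b → write b, move →, go to q3
q3 | _b[b]___a   read b → write _, move ←, go to q0
q0 | _[b]____a   read b → write b, move ←, go to q2
q2 | [_]b____a   read _ → write b, move →, go to q2
q2 | b[b]____a   read b → write b, move →, go to q3
q3 | bb[_]___a   read _ → write b, move →, go to q1
q1 | bbb[_]__a   read _ → write a, move ·, go to q0
q0 | bbb[a]__a   read a → write b, move →, go to q3
q3 | bbbb[_]_a   read _ → write b, move →, go to q1
q1 | bbbbb[_]a   read _ → write a, move ·, go to q0
q0 | bbbbb[a]a   read a → write b, move →, go to q3
q3 | bbbbbb[a]
After 28 steps: state q3, head at 4, tape bbbbbba.

state q3, head at 4, tape bbbbbba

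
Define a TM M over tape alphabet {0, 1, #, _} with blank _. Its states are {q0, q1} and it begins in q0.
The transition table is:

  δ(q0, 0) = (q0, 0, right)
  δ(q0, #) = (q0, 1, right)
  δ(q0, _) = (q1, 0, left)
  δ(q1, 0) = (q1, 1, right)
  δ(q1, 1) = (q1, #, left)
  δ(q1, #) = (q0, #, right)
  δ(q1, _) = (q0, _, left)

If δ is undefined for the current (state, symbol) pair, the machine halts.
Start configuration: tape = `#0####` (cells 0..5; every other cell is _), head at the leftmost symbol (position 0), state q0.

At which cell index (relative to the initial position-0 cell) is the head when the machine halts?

7

state=q0 head=0 tape=[#]0####___   (q0,#)→(q0,1,right)
state=q0 head=1 tape=1[0]####___   (q0,0)→(q0,0,right)
state=q0 head=2 tape=10[#]###___   (q0,#)→(q0,1,right)
state=q0 head=3 tape=101[#]##___   (q0,#)→(q0,1,right)
state=q0 head=4 tape=1011[#]#___   (q0,#)→(q0,1,right)
state=q0 head=5 tape=10111[#]___   (q0,#)→(q0,1,right)
state=q0 head=6 tape=101111[_]__   (q0,_)→(q1,0,left)
state=q1 head=5 tape=10111[1]0__   (q1,1)→(q1,#,left)
state=q1 head=4 tape=1011[1]#0__   (q1,1)→(q1,#,left)
state=q1 head=3 tape=101[1]##0__   (q1,1)→(q1,#,left)
state=q1 head=2 tape=10[1]###0__   (q1,1)→(q1,#,left)
state=q1 head=1 tape=1[0]####0__   (q1,0)→(q1,1,right)
state=q1 head=2 tape=11[#]###0__   (q1,#)→(q0,#,right)
state=q0 head=3 tape=11#[#]##0__   (q0,#)→(q0,1,right)
state=q0 head=4 tape=11#1[#]#0__   (q0,#)→(q0,1,right)
state=q0 head=5 tape=11#11[#]0__   (q0,#)→(q0,1,right)
state=q0 head=6 tape=11#111[0]__   (q0,0)→(q0,0,right)
state=q0 head=7 tape=11#1110[_]_   (q0,_)→(q1,0,left)
state=q1 head=6 tape=11#111[0]0_   (q1,0)→(q1,1,right)
state=q1 head=7 tape=11#1111[0]_   (q1,0)→(q1,1,right)
state=q1 head=8 tape=11#11111[_]   (q1,_)→(q0,_,left)
state=q0 head=7 tape=11#1111[1]_
At halt the head is at cell 7.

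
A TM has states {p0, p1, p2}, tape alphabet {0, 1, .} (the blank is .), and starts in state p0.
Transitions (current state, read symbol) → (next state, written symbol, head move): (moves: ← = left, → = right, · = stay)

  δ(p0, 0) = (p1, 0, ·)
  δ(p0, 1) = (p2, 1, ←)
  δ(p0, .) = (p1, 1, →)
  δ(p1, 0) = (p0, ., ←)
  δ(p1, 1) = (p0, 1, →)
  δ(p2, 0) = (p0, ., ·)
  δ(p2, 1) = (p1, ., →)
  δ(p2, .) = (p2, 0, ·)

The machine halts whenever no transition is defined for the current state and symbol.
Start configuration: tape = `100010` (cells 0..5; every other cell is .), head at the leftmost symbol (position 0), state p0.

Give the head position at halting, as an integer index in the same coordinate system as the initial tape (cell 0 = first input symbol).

p0 | .[1]00010.   read 1 → write 1, move ←, go to p2
p2 | [.]100010.   read . → write 0, move ·, go to p2
p2 | [0]100010.   read 0 → write ., move ·, go to p0
p0 | [.]100010.   read . → write 1, move →, go to p1
p1 | 1[1]00010.   read 1 → write 1, move →, go to p0
p0 | 11[0]0010.   read 0 → write 0, move ·, go to p1
p1 | 11[0]0010.   read 0 → write ., move ←, go to p0
p0 | 1[1].0010.   read 1 → write 1, move ←, go to p2
p2 | [1]1.0010.   read 1 → write ., move →, go to p1
p1 | .[1].0010.   read 1 → write 1, move →, go to p0
p0 | .1[.]0010.   read . → write 1, move →, go to p1
p1 | .11[0]010.   read 0 → write ., move ←, go to p0
p0 | .1[1].010.   read 1 → write 1, move ←, go to p2
p2 | .[1]1.010.   read 1 → write ., move →, go to p1
p1 | ..[1].010.   read 1 → write 1, move →, go to p0
p0 | ..1[.]010.   read . → write 1, move →, go to p1
p1 | ..11[0]10.   read 0 → write ., move ←, go to p0
p0 | ..1[1].10.   read 1 → write 1, move ←, go to p2
p2 | ..[1]1.10.   read 1 → write ., move →, go to p1
p1 | ...[1].10.   read 1 → write 1, move →, go to p0
p0 | ...1[.]10.   read . → write 1, move →, go to p1
p1 | ...11[1]0.   read 1 → write 1, move →, go to p0
p0 | ...111[0].   read 0 → write 0, move ·, go to p1
p1 | ...111[0].   read 0 → write ., move ←, go to p0
p0 | ...11[1]..   read 1 → write 1, move ←, go to p2
p2 | ...1[1]1..   read 1 → write ., move →, go to p1
p1 | ...1.[1]..   read 1 → write 1, move →, go to p0
p0 | ...1.1[.].   read . → write 1, move →, go to p1
p1 | ...1.11[.]
At halt the head is at cell 6.

6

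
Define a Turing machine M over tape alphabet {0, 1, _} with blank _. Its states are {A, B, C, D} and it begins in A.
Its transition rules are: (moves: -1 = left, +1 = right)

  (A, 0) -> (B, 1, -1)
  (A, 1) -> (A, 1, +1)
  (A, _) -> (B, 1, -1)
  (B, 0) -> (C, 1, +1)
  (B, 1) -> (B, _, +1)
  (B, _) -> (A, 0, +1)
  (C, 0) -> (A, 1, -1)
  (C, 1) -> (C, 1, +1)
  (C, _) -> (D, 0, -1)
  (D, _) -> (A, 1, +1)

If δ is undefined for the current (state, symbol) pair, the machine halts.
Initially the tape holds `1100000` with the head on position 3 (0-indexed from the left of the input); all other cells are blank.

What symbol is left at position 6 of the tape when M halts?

A | 110[0]000_   read 0 → write 1, move -1, go to B
B | 11[0]1000_   read 0 → write 1, move +1, go to C
C | 111[1]000_   read 1 → write 1, move +1, go to C
C | 1111[0]00_   read 0 → write 1, move -1, go to A
A | 111[1]100_   read 1 → write 1, move +1, go to A
A | 1111[1]00_   read 1 → write 1, move +1, go to A
A | 11111[0]0_   read 0 → write 1, move -1, go to B
B | 1111[1]10_   read 1 → write _, move +1, go to B
B | 1111_[1]0_   read 1 → write _, move +1, go to B
B | 1111__[0]_   read 0 → write 1, move +1, go to C
C | 1111__1[_]   read _ → write 0, move -1, go to D
D | 1111__[1]0
Cell 6 holds 1 when M halts.

1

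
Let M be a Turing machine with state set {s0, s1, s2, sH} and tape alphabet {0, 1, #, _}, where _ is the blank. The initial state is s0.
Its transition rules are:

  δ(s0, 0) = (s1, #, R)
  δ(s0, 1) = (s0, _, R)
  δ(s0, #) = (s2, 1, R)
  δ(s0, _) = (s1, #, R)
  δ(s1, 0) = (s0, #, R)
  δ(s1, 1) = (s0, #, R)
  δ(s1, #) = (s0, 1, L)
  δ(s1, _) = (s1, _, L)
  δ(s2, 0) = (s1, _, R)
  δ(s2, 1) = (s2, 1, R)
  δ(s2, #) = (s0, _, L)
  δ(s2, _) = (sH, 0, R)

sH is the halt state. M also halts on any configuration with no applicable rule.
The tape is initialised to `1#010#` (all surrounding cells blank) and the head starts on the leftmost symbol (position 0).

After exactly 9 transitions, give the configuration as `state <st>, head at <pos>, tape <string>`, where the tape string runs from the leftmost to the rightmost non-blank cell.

state sH, head at 7, tape 1_#110

state=s0 head=0 tape=[1]#010#__   (s0,1)→(s0,_,R)
state=s0 head=1 tape=_[#]010#__   (s0,#)→(s2,1,R)
state=s2 head=2 tape=_1[0]10#__   (s2,0)→(s1,_,R)
state=s1 head=3 tape=_1_[1]0#__   (s1,1)→(s0,#,R)
state=s0 head=4 tape=_1_#[0]#__   (s0,0)→(s1,#,R)
state=s1 head=5 tape=_1_##[#]__   (s1,#)→(s0,1,L)
state=s0 head=4 tape=_1_#[#]1__   (s0,#)→(s2,1,R)
state=s2 head=5 tape=_1_#1[1]__   (s2,1)→(s2,1,R)
state=s2 head=6 tape=_1_#11[_]_   (s2,_)→(sH,0,R)
state=sH head=7 tape=_1_#110[_]
After 9 steps: state sH, head at 7, tape 1_#110.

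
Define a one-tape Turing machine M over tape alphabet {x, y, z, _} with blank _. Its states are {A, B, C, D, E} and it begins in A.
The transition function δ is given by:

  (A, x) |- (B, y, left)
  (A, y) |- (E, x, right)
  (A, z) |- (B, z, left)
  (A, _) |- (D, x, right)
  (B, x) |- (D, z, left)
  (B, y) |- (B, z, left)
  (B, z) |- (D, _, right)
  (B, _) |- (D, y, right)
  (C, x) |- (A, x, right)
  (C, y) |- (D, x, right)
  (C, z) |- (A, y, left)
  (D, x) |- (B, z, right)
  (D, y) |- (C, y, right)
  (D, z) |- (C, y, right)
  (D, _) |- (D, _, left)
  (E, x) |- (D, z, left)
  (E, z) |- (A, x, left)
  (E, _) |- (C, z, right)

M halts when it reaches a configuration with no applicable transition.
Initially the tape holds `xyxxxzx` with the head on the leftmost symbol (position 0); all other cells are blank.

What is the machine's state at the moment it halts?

state=A head=0 tape=_[x]yxxxzx   (A,x)→(B,y,left)
state=B head=-1 tape=[_]yyxxxzx   (B,_)→(D,y,right)
state=D head=0 tape=y[y]yxxxzx   (D,y)→(C,y,right)
state=C head=1 tape=yy[y]xxxzx   (C,y)→(D,x,right)
state=D head=2 tape=yyx[x]xxzx   (D,x)→(B,z,right)
state=B head=3 tape=yyxz[x]xzx   (B,x)→(D,z,left)
state=D head=2 tape=yyx[z]zxzx   (D,z)→(C,y,right)
state=C head=3 tape=yyxy[z]xzx   (C,z)→(A,y,left)
state=A head=2 tape=yyx[y]yxzx   (A,y)→(E,x,right)
state=E head=3 tape=yyxx[y]xzx
No transition is defined for (E, y); M halts in state E.

E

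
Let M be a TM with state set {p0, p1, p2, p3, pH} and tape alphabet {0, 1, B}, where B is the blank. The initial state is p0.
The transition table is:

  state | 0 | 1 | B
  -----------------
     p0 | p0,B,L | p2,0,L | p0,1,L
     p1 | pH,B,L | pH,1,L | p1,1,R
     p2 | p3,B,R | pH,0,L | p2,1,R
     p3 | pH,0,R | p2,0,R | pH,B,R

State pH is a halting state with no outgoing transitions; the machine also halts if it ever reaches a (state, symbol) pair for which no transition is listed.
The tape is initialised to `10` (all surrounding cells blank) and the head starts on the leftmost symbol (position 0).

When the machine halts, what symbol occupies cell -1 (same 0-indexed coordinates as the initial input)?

state=p0 head=0 tape=B[1]0B   (p0,1)→(p2,0,L)
state=p2 head=-1 tape=[B]00B   (p2,B)→(p2,1,R)
state=p2 head=0 tape=1[0]0B   (p2,0)→(p3,B,R)
state=p3 head=1 tape=1B[0]B   (p3,0)→(pH,0,R)
state=pH head=2 tape=1B0[B]
Cell -1 holds 1 when M halts.

1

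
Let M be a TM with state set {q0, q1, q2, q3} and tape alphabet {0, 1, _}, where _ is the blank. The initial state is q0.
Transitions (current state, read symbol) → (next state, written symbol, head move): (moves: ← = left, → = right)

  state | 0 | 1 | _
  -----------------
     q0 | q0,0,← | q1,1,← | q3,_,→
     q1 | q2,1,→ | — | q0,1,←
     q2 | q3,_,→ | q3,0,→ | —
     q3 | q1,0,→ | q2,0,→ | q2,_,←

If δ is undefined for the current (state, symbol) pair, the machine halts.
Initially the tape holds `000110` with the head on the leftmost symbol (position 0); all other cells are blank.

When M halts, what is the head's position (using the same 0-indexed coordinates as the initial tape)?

7

state=q0 head=0 tape=_[0]00110__   (q0,0)→(q0,0,←)
state=q0 head=-1 tape=[_]000110__   (q0,_)→(q3,_,→)
state=q3 head=0 tape=_[0]00110__   (q3,0)→(q1,0,→)
state=q1 head=1 tape=_0[0]0110__   (q1,0)→(q2,1,→)
state=q2 head=2 tape=_01[0]110__   (q2,0)→(q3,_,→)
state=q3 head=3 tape=_01_[1]10__   (q3,1)→(q2,0,→)
state=q2 head=4 tape=_01_0[1]0__   (q2,1)→(q3,0,→)
state=q3 head=5 tape=_01_00[0]__   (q3,0)→(q1,0,→)
state=q1 head=6 tape=_01_000[_]_   (q1,_)→(q0,1,←)
state=q0 head=5 tape=_01_00[0]1_   (q0,0)→(q0,0,←)
state=q0 head=4 tape=_01_0[0]01_   (q0,0)→(q0,0,←)
state=q0 head=3 tape=_01_[0]001_   (q0,0)→(q0,0,←)
state=q0 head=2 tape=_01[_]0001_   (q0,_)→(q3,_,→)
state=q3 head=3 tape=_01_[0]001_   (q3,0)→(q1,0,→)
state=q1 head=4 tape=_01_0[0]01_   (q1,0)→(q2,1,→)
state=q2 head=5 tape=_01_01[0]1_   (q2,0)→(q3,_,→)
state=q3 head=6 tape=_01_01_[1]_   (q3,1)→(q2,0,→)
state=q2 head=7 tape=_01_01_0[_]
At halt the head is at cell 7.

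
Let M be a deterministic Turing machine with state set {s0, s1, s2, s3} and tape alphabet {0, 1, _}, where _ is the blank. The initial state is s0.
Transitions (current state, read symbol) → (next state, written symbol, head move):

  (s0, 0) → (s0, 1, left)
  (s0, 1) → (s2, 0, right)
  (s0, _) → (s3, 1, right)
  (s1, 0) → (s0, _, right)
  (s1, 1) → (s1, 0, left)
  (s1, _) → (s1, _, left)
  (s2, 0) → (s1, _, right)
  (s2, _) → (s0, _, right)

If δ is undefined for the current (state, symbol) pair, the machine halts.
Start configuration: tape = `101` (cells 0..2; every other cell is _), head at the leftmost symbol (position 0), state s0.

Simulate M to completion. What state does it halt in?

s0 | [1]01   read 1 → write 0, move right, go to s2
s2 | 0[0]1   read 0 → write _, move right, go to s1
s1 | 0_[1]   read 1 → write 0, move left, go to s1
s1 | 0[_]0   read _ → write _, move left, go to s1
s1 | [0]_0   read 0 → write _, move right, go to s0
s0 | _[_]0   read _ → write 1, move right, go to s3
s3 | _1[0]
No transition is defined for (s3, 0); M halts in state s3.

s3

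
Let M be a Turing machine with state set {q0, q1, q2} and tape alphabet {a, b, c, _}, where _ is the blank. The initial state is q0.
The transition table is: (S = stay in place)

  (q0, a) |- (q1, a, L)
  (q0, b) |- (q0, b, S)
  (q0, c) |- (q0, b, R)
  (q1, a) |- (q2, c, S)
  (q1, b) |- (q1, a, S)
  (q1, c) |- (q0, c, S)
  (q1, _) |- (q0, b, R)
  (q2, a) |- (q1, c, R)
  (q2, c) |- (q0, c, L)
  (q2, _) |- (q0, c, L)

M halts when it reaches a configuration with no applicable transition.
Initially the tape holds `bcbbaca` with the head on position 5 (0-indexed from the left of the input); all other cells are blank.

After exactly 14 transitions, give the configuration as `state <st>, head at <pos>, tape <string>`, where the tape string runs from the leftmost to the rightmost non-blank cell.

state q0, head at 2, tape bcbcaca

state=q0 head=5 tape=bcbba[c]a   (q0,c)→(q0,b,R)
state=q0 head=6 tape=bcbbab[a]   (q0,a)→(q1,a,L)
state=q1 head=5 tape=bcbba[b]a   (q1,b)→(q1,a,S)
state=q1 head=5 tape=bcbba[a]a   (q1,a)→(q2,c,S)
state=q2 head=5 tape=bcbba[c]a   (q2,c)→(q0,c,L)
state=q0 head=4 tape=bcbb[a]ca   (q0,a)→(q1,a,L)
state=q1 head=3 tape=bcb[b]aca   (q1,b)→(q1,a,S)
state=q1 head=3 tape=bcb[a]aca   (q1,a)→(q2,c,S)
state=q2 head=3 tape=bcb[c]aca   (q2,c)→(q0,c,L)
state=q0 head=2 tape=bc[b]caca   (q0,b)→(q0,b,S)
state=q0 head=2 tape=bc[b]caca   (q0,b)→(q0,b,S)
state=q0 head=2 tape=bc[b]caca   (q0,b)→(q0,b,S)
state=q0 head=2 tape=bc[b]caca   (q0,b)→(q0,b,S)
state=q0 head=2 tape=bc[b]caca   (q0,b)→(q0,b,S)
state=q0 head=2 tape=bc[b]caca
After 14 steps: state q0, head at 2, tape bcbcaca.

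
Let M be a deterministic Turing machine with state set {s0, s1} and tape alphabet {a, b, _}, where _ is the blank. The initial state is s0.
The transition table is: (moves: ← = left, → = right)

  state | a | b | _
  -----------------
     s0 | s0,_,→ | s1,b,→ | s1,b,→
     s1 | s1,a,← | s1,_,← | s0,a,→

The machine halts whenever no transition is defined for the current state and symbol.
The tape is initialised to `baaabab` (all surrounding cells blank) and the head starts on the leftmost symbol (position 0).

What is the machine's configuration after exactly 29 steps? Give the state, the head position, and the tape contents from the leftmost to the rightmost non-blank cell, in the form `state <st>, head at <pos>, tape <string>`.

s0 | ___[b]aaabab   read b → write b, move →, go to s1
s1 | ___b[a]aabab   read a → write a, move ←, go to s1
s1 | ___[b]aaabab   read b → write _, move ←, go to s1
s1 | __[_]_aaabab   read _ → write a, move →, go to s0
s0 | __a[_]aaabab   read _ → write b, move →, go to s1
s1 | __ab[a]aabab   read a → write a, move ←, go to s1
s1 | __a[b]aaabab   read b → write _, move ←, go to s1
s1 | __[a]_aaabab   read a → write a, move ←, go to s1
s1 | _[_]a_aaabab   read _ → write a, move →, go to s0
s0 | _a[a]_aaabab   read a → write _, move →, go to s0
s0 | _a_[_]aaabab   read _ → write b, move →, go to s1
s1 | _a_b[a]aabab   read a → write a, move ←, go to s1
s1 | _a_[b]aaabab   read b → write _, move ←, go to s1
s1 | _a[_]_aaabab   read _ → write a, move →, go to s0
s0 | _aa[_]aaabab   read _ → write b, move →, go to s1
s1 | _aab[a]aabab   read a → write a, move ←, go to s1
s1 | _aa[b]aaabab   read b → write _, move ←, go to s1
s1 | _a[a]_aaabab   read a → write a, move ←, go to s1
s1 | _[a]a_aaabab   read a → write a, move ←, go to s1
s1 | [_]aa_aaabab   read _ → write a, move →, go to s0
s0 | a[a]a_aaabab   read a → write _, move →, go to s0
s0 | a_[a]_aaabab   read a → write _, move →, go to s0
s0 | a__[_]aaabab   read _ → write b, move →, go to s1
s1 | a__b[a]aabab   read a → write a, move ←, go to s1
s1 | a__[b]aaabab   read b → write _, move ←, go to s1
s1 | a_[_]_aaabab   read _ → write a, move →, go to s0
s0 | a_a[_]aaabab   read _ → write b, move →, go to s1
s1 | a_ab[a]aabab   read a → write a, move ←, go to s1
s1 | a_a[b]aaabab   read b → write _, move ←, go to s1
s1 | a_[a]_aaabab
After 29 steps: state s1, head at -1, tape a_a_aaabab.

state s1, head at -1, tape a_a_aaabab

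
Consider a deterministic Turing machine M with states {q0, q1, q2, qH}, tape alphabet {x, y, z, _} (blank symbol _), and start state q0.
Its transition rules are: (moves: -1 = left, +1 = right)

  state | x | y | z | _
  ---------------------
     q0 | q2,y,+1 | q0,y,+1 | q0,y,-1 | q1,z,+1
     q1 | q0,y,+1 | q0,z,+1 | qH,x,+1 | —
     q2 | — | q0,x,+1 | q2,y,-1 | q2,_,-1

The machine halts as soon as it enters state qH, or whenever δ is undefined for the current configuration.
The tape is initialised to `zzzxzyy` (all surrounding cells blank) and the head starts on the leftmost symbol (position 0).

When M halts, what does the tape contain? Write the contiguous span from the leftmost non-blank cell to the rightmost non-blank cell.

zzyyyxyyyz

state=q0 head=0 tape=__[z]zzxzyy__   (q0,z)→(q0,y,-1)
state=q0 head=-1 tape=_[_]yzzxzyy__   (q0,_)→(q1,z,+1)
state=q1 head=0 tape=_z[y]zzxzyy__   (q1,y)→(q0,z,+1)
state=q0 head=1 tape=_zz[z]zxzyy__   (q0,z)→(q0,y,-1)
state=q0 head=0 tape=_z[z]yzxzyy__   (q0,z)→(q0,y,-1)
state=q0 head=-1 tape=_[z]yyzxzyy__   (q0,z)→(q0,y,-1)
state=q0 head=-2 tape=[_]yyyzxzyy__   (q0,_)→(q1,z,+1)
state=q1 head=-1 tape=z[y]yyzxzyy__   (q1,y)→(q0,z,+1)
state=q0 head=0 tape=zz[y]yzxzyy__   (q0,y)→(q0,y,+1)
state=q0 head=1 tape=zzy[y]zxzyy__   (q0,y)→(q0,y,+1)
state=q0 head=2 tape=zzyy[z]xzyy__   (q0,z)→(q0,y,-1)
state=q0 head=1 tape=zzy[y]yxzyy__   (q0,y)→(q0,y,+1)
state=q0 head=2 tape=zzyy[y]xzyy__   (q0,y)→(q0,y,+1)
state=q0 head=3 tape=zzyyy[x]zyy__   (q0,x)→(q2,y,+1)
state=q2 head=4 tape=zzyyyy[z]yy__   (q2,z)→(q2,y,-1)
state=q2 head=3 tape=zzyyy[y]yyy__   (q2,y)→(q0,x,+1)
state=q0 head=4 tape=zzyyyx[y]yy__   (q0,y)→(q0,y,+1)
state=q0 head=5 tape=zzyyyxy[y]y__   (q0,y)→(q0,y,+1)
state=q0 head=6 tape=zzyyyxyy[y]__   (q0,y)→(q0,y,+1)
state=q0 head=7 tape=zzyyyxyyy[_]_   (q0,_)→(q1,z,+1)
state=q1 head=8 tape=zzyyyxyyyz[_]
The non-blank tape span at halt is zzyyyxyyyz.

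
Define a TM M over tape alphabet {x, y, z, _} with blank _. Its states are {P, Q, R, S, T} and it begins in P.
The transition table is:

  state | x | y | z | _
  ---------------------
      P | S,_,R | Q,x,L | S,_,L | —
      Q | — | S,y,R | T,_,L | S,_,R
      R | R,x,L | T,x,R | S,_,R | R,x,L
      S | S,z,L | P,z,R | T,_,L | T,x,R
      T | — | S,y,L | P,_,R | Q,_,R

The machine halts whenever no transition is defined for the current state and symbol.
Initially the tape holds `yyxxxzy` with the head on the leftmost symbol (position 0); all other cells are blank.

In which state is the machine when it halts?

P

P | _[y]yxxxzy_   read y → write x, move L, go to Q
Q | [_]xyxxxzy_   read _ → write _, move R, go to S
S | _[x]yxxxzy_   read x → write z, move L, go to S
S | [_]zyxxxzy_   read _ → write x, move R, go to T
T | x[z]yxxxzy_   read z → write _, move R, go to P
P | x_[y]xxxzy_   read y → write x, move L, go to Q
Q | x[_]xxxxzy_   read _ → write _, move R, go to S
S | x_[x]xxxzy_   read x → write z, move L, go to S
S | x[_]zxxxzy_   read _ → write x, move R, go to T
T | xx[z]xxxzy_   read z → write _, move R, go to P
P | xx_[x]xxzy_   read x → write _, move R, go to S
S | xx__[x]xzy_   read x → write z, move L, go to S
S | xx_[_]zxzy_   read _ → write x, move R, go to T
T | xx_x[z]xzy_   read z → write _, move R, go to P
P | xx_x_[x]zy_   read x → write _, move R, go to S
S | xx_x__[z]y_   read z → write _, move L, go to T
T | xx_x_[_]_y_   read _ → write _, move R, go to Q
Q | xx_x__[_]y_   read _ → write _, move R, go to S
S | xx_x___[y]_   read y → write z, move R, go to P
P | xx_x___z[_]
No transition is defined for (P, _); M halts in state P.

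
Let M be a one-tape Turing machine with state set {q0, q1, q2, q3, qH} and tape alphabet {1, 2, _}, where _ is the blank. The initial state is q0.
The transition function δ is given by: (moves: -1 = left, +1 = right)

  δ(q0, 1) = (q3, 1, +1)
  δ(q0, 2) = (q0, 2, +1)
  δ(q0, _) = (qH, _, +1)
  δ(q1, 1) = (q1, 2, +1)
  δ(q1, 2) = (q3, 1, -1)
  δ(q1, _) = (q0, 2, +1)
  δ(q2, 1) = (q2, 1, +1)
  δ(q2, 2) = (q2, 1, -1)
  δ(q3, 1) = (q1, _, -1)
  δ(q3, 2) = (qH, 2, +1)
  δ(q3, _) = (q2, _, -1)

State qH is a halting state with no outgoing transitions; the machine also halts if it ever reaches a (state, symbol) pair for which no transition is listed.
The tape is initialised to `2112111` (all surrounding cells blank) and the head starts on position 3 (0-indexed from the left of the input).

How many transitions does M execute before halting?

8

state=q0 head=3 tape=211[2]111_   (q0,2)→(q0,2,+1)
state=q0 head=4 tape=2112[1]11_   (q0,1)→(q3,1,+1)
state=q3 head=5 tape=21121[1]1_   (q3,1)→(q1,_,-1)
state=q1 head=4 tape=2112[1]_1_   (q1,1)→(q1,2,+1)
state=q1 head=5 tape=21122[_]1_   (q1,_)→(q0,2,+1)
state=q0 head=6 tape=211222[1]_   (q0,1)→(q3,1,+1)
state=q3 head=7 tape=2112221[_]   (q3,_)→(q2,_,-1)
state=q2 head=6 tape=211222[1]_   (q2,1)→(q2,1,+1)
state=q2 head=7 tape=2112221[_]
M halts after 8 transitions.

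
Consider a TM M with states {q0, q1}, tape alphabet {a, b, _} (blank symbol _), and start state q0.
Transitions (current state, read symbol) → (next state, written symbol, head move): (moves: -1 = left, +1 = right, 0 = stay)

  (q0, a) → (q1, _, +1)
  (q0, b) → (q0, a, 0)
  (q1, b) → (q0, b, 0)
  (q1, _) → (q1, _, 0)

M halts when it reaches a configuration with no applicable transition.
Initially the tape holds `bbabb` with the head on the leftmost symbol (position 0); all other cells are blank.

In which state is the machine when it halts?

state=q0 head=0 tape=[b]babb   (q0,b)→(q0,a,0)
state=q0 head=0 tape=[a]babb   (q0,a)→(q1,_,+1)
state=q1 head=1 tape=_[b]abb   (q1,b)→(q0,b,0)
state=q0 head=1 tape=_[b]abb   (q0,b)→(q0,a,0)
state=q0 head=1 tape=_[a]abb   (q0,a)→(q1,_,+1)
state=q1 head=2 tape=__[a]bb
No transition is defined for (q1, a); M halts in state q1.

q1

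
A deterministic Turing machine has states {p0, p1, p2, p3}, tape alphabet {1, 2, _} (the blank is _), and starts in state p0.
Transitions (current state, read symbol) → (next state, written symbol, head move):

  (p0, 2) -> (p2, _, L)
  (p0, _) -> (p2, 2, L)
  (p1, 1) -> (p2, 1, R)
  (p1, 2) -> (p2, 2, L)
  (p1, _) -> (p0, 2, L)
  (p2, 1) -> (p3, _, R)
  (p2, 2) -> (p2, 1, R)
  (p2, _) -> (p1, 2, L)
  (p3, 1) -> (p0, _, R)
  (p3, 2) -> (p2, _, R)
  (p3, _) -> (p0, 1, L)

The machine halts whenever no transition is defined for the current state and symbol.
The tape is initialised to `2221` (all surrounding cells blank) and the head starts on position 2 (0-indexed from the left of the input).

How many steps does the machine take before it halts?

15

p0 | 22[2]1__   read 2 → write _, move L, go to p2
p2 | 2[2]_1__   read 2 → write 1, move R, go to p2
p2 | 21[_]1__   read _ → write 2, move L, go to p1
p1 | 2[1]21__   read 1 → write 1, move R, go to p2
p2 | 21[2]1__   read 2 → write 1, move R, go to p2
p2 | 211[1]__   read 1 → write _, move R, go to p3
p3 | 211_[_]_   read _ → write 1, move L, go to p0
p0 | 211[_]1_   read _ → write 2, move L, go to p2
p2 | 21[1]21_   read 1 → write _, move R, go to p3
p3 | 21_[2]1_   read 2 → write _, move R, go to p2
p2 | 21__[1]_   read 1 → write _, move R, go to p3
p3 | 21___[_]   read _ → write 1, move L, go to p0
p0 | 21__[_]1   read _ → write 2, move L, go to p2
p2 | 21_[_]21   read _ → write 2, move L, go to p1
p1 | 21[_]221   read _ → write 2, move L, go to p0
p0 | 2[1]2221
M halts after 15 transitions.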